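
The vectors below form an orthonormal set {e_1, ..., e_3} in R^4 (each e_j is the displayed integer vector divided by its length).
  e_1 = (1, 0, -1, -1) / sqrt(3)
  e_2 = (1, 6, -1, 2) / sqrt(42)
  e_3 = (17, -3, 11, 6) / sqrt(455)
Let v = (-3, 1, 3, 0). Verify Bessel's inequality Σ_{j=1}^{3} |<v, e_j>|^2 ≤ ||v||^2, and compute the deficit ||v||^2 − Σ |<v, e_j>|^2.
Σ |<v, e_j>|^2 = 843/65; ||v||^2 = 19; deficit = 392/65

Write each e_j = u_j / sqrt(<u_j, u_j>) where u_j is the displayed integer vector. Then <v, e_j> = <v, u_j> / sqrt(<u_j, u_j>), so |<v, e_j>|^2 = <v, u_j>^2 / <u_j, u_j>.
Coefficients: <v, e_1> = -6/sqrt(3), <v, e_2> = 0/sqrt(42), <v, e_3> = -21/sqrt(455).
Square and sum: Σ |<v, e_j>|^2 = 843/65.
Compute ||v||^2 = v·v = 19.
Deficit = 19 − 843/65 = 392/65 ≥ 0, confirming Bessel's inequality. (The deficit equals ||v − Σ <v,e_j> e_j||^2, the squared distance from v to span{e_j}.)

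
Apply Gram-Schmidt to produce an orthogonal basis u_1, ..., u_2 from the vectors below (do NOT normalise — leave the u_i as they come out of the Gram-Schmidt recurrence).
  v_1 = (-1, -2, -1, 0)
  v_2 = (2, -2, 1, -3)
Orthogonal basis:
  u_1 = (-1, -2, -1, 0)
  u_2 = (13/6, -5/3, 7/6, -3)

Apply the Gram-Schmidt recurrence
  u_1 = v_1
  u_i = v_i − Σ_{j<i} ((v_i · u_j) / (u_j · u_j)) · u_j.

Step by step this gives:
  u_1 = (-1, -2, -1, 0)
  u_2 = (13/6, -5/3, 7/6, -3)

Orthogonality check:
  u_2 · u_1 = 0 (should be 0)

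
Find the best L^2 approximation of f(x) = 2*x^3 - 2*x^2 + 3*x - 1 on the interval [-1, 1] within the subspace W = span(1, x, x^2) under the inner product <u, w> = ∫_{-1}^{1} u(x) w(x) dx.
g(x) = -2*x^2 + 21*x/5 - 1

The best approximation g ∈ W is the orthogonal projection of f onto W. Writing g = a_0 + a_1 x + a_2 x^2, the coefficients solve the normal equations G · a = b where
  G_{ij} = <φ_i, φ_j> and b_i = <f, φ_i>, with φ_0 = 1, φ_1 = x, φ_2 = x^2.
G =
  [2, 0, 2/3]
  [0, 2/3, 0]
  [2/3, 0, 2/5],
b = (-10/3, 14/5, -22/15).
Solving gives a_0 = -1, a_1 = 21/5, a_2 = -2, so
  g(x) = -2*x^2 + 21*x/5 - 1.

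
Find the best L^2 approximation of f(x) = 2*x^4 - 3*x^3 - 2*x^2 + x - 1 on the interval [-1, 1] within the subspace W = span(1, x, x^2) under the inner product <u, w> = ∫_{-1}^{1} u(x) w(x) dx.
g(x) = -2*x^2/7 - 4*x/5 - 41/35

The best approximation g ∈ W is the orthogonal projection of f onto W. Writing g = a_0 + a_1 x + a_2 x^2, the coefficients solve the normal equations G · a = b where
  G_{ij} = <φ_i, φ_j> and b_i = <f, φ_i>, with φ_0 = 1, φ_1 = x, φ_2 = x^2.
G =
  [2, 0, 2/3]
  [0, 2/3, 0]
  [2/3, 0, 2/5],
b = (-38/15, -8/15, -94/105).
Solving gives a_0 = -41/35, a_1 = -4/5, a_2 = -2/7, so
  g(x) = -2*x^2/7 - 4*x/5 - 41/35.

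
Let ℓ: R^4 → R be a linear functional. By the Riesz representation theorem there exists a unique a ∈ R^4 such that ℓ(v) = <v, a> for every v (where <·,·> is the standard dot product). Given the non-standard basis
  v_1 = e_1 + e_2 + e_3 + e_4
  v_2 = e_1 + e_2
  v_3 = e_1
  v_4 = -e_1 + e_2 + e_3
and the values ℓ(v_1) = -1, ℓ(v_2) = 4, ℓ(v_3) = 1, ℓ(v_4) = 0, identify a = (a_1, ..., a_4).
a = (1, 3, -2, -3)

Write a = (a_1, ..., a_4) in the standard basis. For each basis vector v_i, ℓ(v_i) = <v_i, a> is a linear equation in the a_j's. Collect the n equations into a matrix system V a = ℓ, where row i of V is v_i (expressed in the standard basis). Since V is invertible (lower-triangular with 1s on the diagonal, up to permutation), solve by back-substitution:
  V =
[[1, 1, 1, 1],
 [1, 1, 0, 0],
 [1, 0, 0, 0],
 [-1, 1, 1, 0]]
  V a = (-1, 4, 1, 0)
Solving gives a = (1, 3, -2, -3).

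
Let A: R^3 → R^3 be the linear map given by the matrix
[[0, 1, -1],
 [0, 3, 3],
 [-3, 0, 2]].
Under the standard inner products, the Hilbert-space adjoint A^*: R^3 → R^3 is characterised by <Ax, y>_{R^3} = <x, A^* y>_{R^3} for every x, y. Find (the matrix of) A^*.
A^* = A^T =
[[0, 0, -3],
 [1, 3, 0],
 [-1, 3, 2]]

For real matrices with standard dot products, the defining identity <Ax, y> = <x, A^* y> gives (Ax)^T y = x^T (A^*) y, i.e. x^T A^T y = x^T (A^*) y. Since this holds for all x, y, we must have A^* = A^T. Therefore
A^* =
[[0, 0, -3],
 [1, 3, 0],
 [-1, 3, 2]].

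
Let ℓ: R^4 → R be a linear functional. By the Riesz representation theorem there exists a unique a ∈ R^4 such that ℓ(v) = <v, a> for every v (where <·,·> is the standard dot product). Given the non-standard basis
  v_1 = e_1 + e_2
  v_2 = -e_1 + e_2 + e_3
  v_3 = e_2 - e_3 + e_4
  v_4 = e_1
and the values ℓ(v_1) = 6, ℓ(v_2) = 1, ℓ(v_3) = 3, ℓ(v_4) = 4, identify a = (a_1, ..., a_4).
a = (4, 2, 3, 4)

Write a = (a_1, ..., a_4) in the standard basis. For each basis vector v_i, ℓ(v_i) = <v_i, a> is a linear equation in the a_j's. Collect the n equations into a matrix system V a = ℓ, where row i of V is v_i (expressed in the standard basis). Since V is invertible (lower-triangular with 1s on the diagonal, up to permutation), solve by back-substitution:
  V =
[[1, 1, 0, 0],
 [-1, 1, 1, 0],
 [0, 1, -1, 1],
 [1, 0, 0, 0]]
  V a = (6, 1, 3, 4)
Solving gives a = (4, 2, 3, 4).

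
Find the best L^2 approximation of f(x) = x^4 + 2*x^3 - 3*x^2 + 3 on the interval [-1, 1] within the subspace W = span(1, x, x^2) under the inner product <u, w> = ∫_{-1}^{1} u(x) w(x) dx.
g(x) = -15*x^2/7 + 6*x/5 + 102/35

The best approximation g ∈ W is the orthogonal projection of f onto W. Writing g = a_0 + a_1 x + a_2 x^2, the coefficients solve the normal equations G · a = b where
  G_{ij} = <φ_i, φ_j> and b_i = <f, φ_i>, with φ_0 = 1, φ_1 = x, φ_2 = x^2.
G =
  [2, 0, 2/3]
  [0, 2/3, 0]
  [2/3, 0, 2/5],
b = (22/5, 4/5, 38/35).
Solving gives a_0 = 102/35, a_1 = 6/5, a_2 = -15/7, so
  g(x) = -15*x^2/7 + 6*x/5 + 102/35.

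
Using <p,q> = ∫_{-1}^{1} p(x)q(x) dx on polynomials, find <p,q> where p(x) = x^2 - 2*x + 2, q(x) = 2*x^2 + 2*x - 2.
<p,q> = -128/15

Expand the product: p(x)·q(x) = 2*x^4 - 2*x^3 - 2*x^2 + 8*x - 4.
∫_{-1}^{1} of each monomial x^k gives [2/(k+1) if k even, 0 if k odd]. Integrating term-by-term (or equivalently evaluating the antiderivative F(x) = 2*x^5/5 - x^4/2 - 2*x^3/3 + 4*x^2 - 4*x at the endpoints):
  F(1) − F(−1) = -23/30 − (233/30) = -128/15.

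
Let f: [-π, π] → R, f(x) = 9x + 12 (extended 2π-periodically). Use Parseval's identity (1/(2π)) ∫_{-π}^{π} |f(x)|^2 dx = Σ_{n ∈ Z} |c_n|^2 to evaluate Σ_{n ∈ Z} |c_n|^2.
Σ |c_n|^2 = 27π^2 + 144

Expand and integrate term by term over [-π, π]:
  ∫ (9x)^2 dx = 81·(2π^3/3); ∫ 2·9·(12)·x dx = 0 (odd integrand); ∫ 12^2 dx = 144·2π.
So (1/(2π)) ∫_{-π}^{π} (9x + 12)^2 dx = 81π^2/3 + 144 = 27π^2 + 144.
Parseval ⇒ Σ |c_n|^2 = 27π^2 + 144.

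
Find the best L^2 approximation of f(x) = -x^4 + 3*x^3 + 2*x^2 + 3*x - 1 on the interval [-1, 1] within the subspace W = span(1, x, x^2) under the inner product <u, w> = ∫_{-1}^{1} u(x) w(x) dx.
g(x) = 8*x^2/7 + 24*x/5 - 32/35

The best approximation g ∈ W is the orthogonal projection of f onto W. Writing g = a_0 + a_1 x + a_2 x^2, the coefficients solve the normal equations G · a = b where
  G_{ij} = <φ_i, φ_j> and b_i = <f, φ_i>, with φ_0 = 1, φ_1 = x, φ_2 = x^2.
G =
  [2, 0, 2/3]
  [0, 2/3, 0]
  [2/3, 0, 2/5],
b = (-16/15, 16/5, -16/105).
Solving gives a_0 = -32/35, a_1 = 24/5, a_2 = 8/7, so
  g(x) = 8*x^2/7 + 24*x/5 - 32/35.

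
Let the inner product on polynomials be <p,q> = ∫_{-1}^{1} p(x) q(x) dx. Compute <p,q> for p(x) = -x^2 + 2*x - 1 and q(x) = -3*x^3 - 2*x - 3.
<p,q> = 44/15

Expand the product: p(x)·q(x) = 3*x^5 - 6*x^4 + 5*x^3 - x^2 - 4*x + 3.
∫_{-1}^{1} of each monomial x^k gives [2/(k+1) if k even, 0 if k odd]. Integrating term-by-term (or equivalently evaluating the antiderivative F(x) = x^6/2 - 6*x^5/5 + 5*x^4/4 - x^3/3 - 2*x^2 + 3*x at the endpoints):
  F(1) − F(−1) = 73/60 − (-103/60) = 44/15.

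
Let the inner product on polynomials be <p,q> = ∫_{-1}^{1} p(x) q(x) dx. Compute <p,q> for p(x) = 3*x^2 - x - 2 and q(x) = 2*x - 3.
<p,q> = 14/3

Expand the product: p(x)·q(x) = 6*x^3 - 11*x^2 - x + 6.
∫_{-1}^{1} of each monomial x^k gives [2/(k+1) if k even, 0 if k odd]. Integrating term-by-term (or equivalently evaluating the antiderivative F(x) = 3*x^4/2 - 11*x^3/3 - x^2/2 + 6*x at the endpoints):
  F(1) − F(−1) = 10/3 − (-4/3) = 14/3.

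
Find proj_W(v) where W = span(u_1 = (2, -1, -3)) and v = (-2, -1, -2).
proj_W(v) = (3/7, -3/14, -9/14)

Set up U = [u_1 | ... | u_1] ∈ R^(3×1). The projector onto W = col(U) is P = U (U^T U)^(-1) U^T.
Compute U^T U =
  [14],
and U^T v = (3).
Solve U^T U · c = U^T v for the coefficients: c = (3/14). The projection is proj_W(v) = U c.
Check: (v - proj_W(v)) · u_1 = 0  (should be 0).
Result: proj_W(v) = (3/7, -3/14, -9/14).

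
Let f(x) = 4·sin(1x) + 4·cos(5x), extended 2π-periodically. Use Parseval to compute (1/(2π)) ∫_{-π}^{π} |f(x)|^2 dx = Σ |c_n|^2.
Σ |c_n|^2 = 16

Expand |f|^2 and use orthogonality of {sin(nx), cos(mx)} on [-π, π]:
  ∫_{-π}^{π} sin(nx)^2 dx = π, ∫ cos(mx)^2 dx = π, and cross terms integrate to 0.
So ∫_{-π}^{π} f(x)^2 dx = 4^2 · π + 4^2 · π = (16 + 16)π.
Divide by 2π: (16 + 16)/2 = 16.
By Parseval, this equals Σ |c_n|^2.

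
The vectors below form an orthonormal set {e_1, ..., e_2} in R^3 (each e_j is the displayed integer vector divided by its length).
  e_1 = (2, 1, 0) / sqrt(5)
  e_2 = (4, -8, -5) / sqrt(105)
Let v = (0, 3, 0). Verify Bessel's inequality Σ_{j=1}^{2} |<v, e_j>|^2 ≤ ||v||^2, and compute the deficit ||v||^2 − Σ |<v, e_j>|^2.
Σ |<v, e_j>|^2 = 51/7; ||v||^2 = 9; deficit = 12/7

Write each e_j = u_j / sqrt(<u_j, u_j>) where u_j is the displayed integer vector. Then <v, e_j> = <v, u_j> / sqrt(<u_j, u_j>), so |<v, e_j>|^2 = <v, u_j>^2 / <u_j, u_j>.
Coefficients: <v, e_1> = 3/sqrt(5), <v, e_2> = -24/sqrt(105).
Square and sum: Σ |<v, e_j>|^2 = 51/7.
Compute ||v||^2 = v·v = 9.
Deficit = 9 − 51/7 = 12/7 ≥ 0, confirming Bessel's inequality. (The deficit equals ||v − Σ <v,e_j> e_j||^2, the squared distance from v to span{e_j}.)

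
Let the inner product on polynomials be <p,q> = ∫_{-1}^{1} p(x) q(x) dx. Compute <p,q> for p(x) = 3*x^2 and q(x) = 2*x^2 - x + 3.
<p,q> = 42/5

Expand the product: p(x)·q(x) = 6*x^4 - 3*x^3 + 9*x^2.
∫_{-1}^{1} of each monomial x^k gives [2/(k+1) if k even, 0 if k odd]. Integrating term-by-term (or equivalently evaluating the antiderivative F(x) = 6*x^5/5 - 3*x^4/4 + 3*x^3 at the endpoints):
  F(1) − F(−1) = 69/20 − (-99/20) = 42/5.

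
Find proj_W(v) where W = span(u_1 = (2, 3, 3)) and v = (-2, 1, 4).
proj_W(v) = (1, 3/2, 3/2)

Set up U = [u_1 | ... | u_1] ∈ R^(3×1). The projector onto W = col(U) is P = U (U^T U)^(-1) U^T.
Compute U^T U =
  [22],
and U^T v = (11).
Solve U^T U · c = U^T v for the coefficients: c = (1/2). The projection is proj_W(v) = U c.
Check: (v - proj_W(v)) · u_1 = 0  (should be 0).
Result: proj_W(v) = (1, 3/2, 3/2).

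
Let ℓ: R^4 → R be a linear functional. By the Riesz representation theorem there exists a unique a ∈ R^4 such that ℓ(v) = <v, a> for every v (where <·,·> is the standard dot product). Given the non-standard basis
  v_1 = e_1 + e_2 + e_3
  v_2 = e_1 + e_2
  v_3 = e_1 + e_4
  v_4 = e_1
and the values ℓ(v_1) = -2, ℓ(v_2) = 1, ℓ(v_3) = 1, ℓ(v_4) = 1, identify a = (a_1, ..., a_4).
a = (1, 0, -3, 0)

Write a = (a_1, ..., a_4) in the standard basis. For each basis vector v_i, ℓ(v_i) = <v_i, a> is a linear equation in the a_j's. Collect the n equations into a matrix system V a = ℓ, where row i of V is v_i (expressed in the standard basis). Since V is invertible (lower-triangular with 1s on the diagonal, up to permutation), solve by back-substitution:
  V =
[[1, 1, 1, 0],
 [1, 1, 0, 0],
 [1, 0, 0, 1],
 [1, 0, 0, 0]]
  V a = (-2, 1, 1, 1)
Solving gives a = (1, 0, -3, 0).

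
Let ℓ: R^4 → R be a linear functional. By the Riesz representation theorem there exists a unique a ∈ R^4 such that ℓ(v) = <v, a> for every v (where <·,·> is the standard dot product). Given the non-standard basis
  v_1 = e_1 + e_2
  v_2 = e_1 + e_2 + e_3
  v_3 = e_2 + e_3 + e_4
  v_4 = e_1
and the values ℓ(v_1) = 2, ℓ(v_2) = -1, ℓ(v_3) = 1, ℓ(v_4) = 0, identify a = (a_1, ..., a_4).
a = (0, 2, -3, 2)

Write a = (a_1, ..., a_4) in the standard basis. For each basis vector v_i, ℓ(v_i) = <v_i, a> is a linear equation in the a_j's. Collect the n equations into a matrix system V a = ℓ, where row i of V is v_i (expressed in the standard basis). Since V is invertible (lower-triangular with 1s on the diagonal, up to permutation), solve by back-substitution:
  V =
[[1, 1, 0, 0],
 [1, 1, 1, 0],
 [0, 1, 1, 1],
 [1, 0, 0, 0]]
  V a = (2, -1, 1, 0)
Solving gives a = (0, 2, -3, 2).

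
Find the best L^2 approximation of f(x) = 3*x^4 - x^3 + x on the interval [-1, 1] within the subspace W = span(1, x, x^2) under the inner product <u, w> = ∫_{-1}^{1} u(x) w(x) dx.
g(x) = 18*x^2/7 + 2*x/5 - 9/35

The best approximation g ∈ W is the orthogonal projection of f onto W. Writing g = a_0 + a_1 x + a_2 x^2, the coefficients solve the normal equations G · a = b where
  G_{ij} = <φ_i, φ_j> and b_i = <f, φ_i>, with φ_0 = 1, φ_1 = x, φ_2 = x^2.
G =
  [2, 0, 2/3]
  [0, 2/3, 0]
  [2/3, 0, 2/5],
b = (6/5, 4/15, 6/7).
Solving gives a_0 = -9/35, a_1 = 2/5, a_2 = 18/7, so
  g(x) = 18*x^2/7 + 2*x/5 - 9/35.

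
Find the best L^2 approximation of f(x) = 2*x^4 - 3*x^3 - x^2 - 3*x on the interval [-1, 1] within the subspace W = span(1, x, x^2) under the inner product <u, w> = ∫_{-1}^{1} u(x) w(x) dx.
g(x) = 5*x^2/7 - 24*x/5 - 6/35

The best approximation g ∈ W is the orthogonal projection of f onto W. Writing g = a_0 + a_1 x + a_2 x^2, the coefficients solve the normal equations G · a = b where
  G_{ij} = <φ_i, φ_j> and b_i = <f, φ_i>, with φ_0 = 1, φ_1 = x, φ_2 = x^2.
G =
  [2, 0, 2/3]
  [0, 2/3, 0]
  [2/3, 0, 2/5],
b = (2/15, -16/5, 6/35).
Solving gives a_0 = -6/35, a_1 = -24/5, a_2 = 5/7, so
  g(x) = 5*x^2/7 - 24*x/5 - 6/35.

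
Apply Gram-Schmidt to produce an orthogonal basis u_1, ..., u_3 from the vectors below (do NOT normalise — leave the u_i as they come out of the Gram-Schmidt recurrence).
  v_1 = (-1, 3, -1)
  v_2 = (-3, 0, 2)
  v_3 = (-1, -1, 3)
Orthogonal basis:
  u_1 = (-1, 3, -1)
  u_2 = (-32/11, -3/11, 23/11)
  u_3 = (48/71, 40/71, 72/71)

Apply the Gram-Schmidt recurrence
  u_1 = v_1
  u_i = v_i − Σ_{j<i} ((v_i · u_j) / (u_j · u_j)) · u_j.

Step by step this gives:
  u_1 = (-1, 3, -1)
  u_2 = (-32/11, -3/11, 23/11)
  u_3 = (48/71, 40/71, 72/71)

Orthogonality check:
  u_2 · u_1 = 0 (should be 0)
  u_3 · u_1 = 0 (should be 0)
  u_3 · u_2 = 0 (should be 0)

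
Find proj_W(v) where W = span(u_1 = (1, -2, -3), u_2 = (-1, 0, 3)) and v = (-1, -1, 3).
proj_W(v) = (-1, -1, 3)

Set up U = [u_1 | ... | u_2] ∈ R^(3×2). The projector onto W = col(U) is P = U (U^T U)^(-1) U^T.
Compute U^T U =
  [14, -10]
  [-10, 10],
and U^T v = (-8, 10).
Solve U^T U · c = U^T v for the coefficients: c = (1/2, 3/2). The projection is proj_W(v) = U c.
Check: (v - proj_W(v)) · u_1 = 0  (should be 0).
Check: (v - proj_W(v)) · u_2 = 0  (should be 0).
Result: proj_W(v) = (-1, -1, 3).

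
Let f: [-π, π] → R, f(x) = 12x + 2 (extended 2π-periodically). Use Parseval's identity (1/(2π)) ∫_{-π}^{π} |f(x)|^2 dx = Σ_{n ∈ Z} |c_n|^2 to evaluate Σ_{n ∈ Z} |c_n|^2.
Σ |c_n|^2 = 48π^2 + 4

Expand and integrate term by term over [-π, π]:
  ∫ (12x)^2 dx = 144·(2π^3/3); ∫ 2·12·(2)·x dx = 0 (odd integrand); ∫ 2^2 dx = 4·2π.
So (1/(2π)) ∫_{-π}^{π} (12x + 2)^2 dx = 144π^2/3 + 4 = 48π^2 + 4.
Parseval ⇒ Σ |c_n|^2 = 48π^2 + 4.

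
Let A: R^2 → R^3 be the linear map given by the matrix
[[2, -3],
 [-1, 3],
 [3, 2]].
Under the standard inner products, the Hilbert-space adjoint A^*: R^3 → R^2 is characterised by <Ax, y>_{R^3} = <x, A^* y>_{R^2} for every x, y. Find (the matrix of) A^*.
A^* = A^T =
[[2, -1, 3],
 [-3, 3, 2]]

For real matrices with standard dot products, the defining identity <Ax, y> = <x, A^* y> gives (Ax)^T y = x^T (A^*) y, i.e. x^T A^T y = x^T (A^*) y. Since this holds for all x, y, we must have A^* = A^T. Therefore
A^* =
[[2, -1, 3],
 [-3, 3, 2]].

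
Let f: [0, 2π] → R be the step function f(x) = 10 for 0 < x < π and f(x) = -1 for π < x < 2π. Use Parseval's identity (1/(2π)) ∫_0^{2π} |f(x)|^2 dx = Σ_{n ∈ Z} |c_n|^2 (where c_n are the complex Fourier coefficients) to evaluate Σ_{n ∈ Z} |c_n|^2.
Σ |c_n|^2 = 101/2

Parseval equates the L^2 energy of f (normalised by 1/(2π)) with the ℓ^2 sum of its Fourier coefficients: (1/(2π)) ∫_0^{2π} |f|^2 = Σ |c_n|^2.
Compute the left side: (1/(2π)) [∫_0^π 10^2 dx + ∫_π^{2π} (-1)^2 dx] = (1/(2π)) · (100π + 1π) = (100 + 1)/2 = 101/2.
So Σ_{n ∈ Z} |c_n|^2 = 101/2.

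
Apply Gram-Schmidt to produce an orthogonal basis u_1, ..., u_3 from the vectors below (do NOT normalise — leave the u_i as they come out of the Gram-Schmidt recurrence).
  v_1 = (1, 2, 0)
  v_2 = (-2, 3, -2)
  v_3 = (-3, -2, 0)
Orthogonal basis:
  u_1 = (1, 2, 0)
  u_2 = (-14/5, 7/5, -2)
  u_3 = (-32/69, 16/69, 56/69)

Apply the Gram-Schmidt recurrence
  u_1 = v_1
  u_i = v_i − Σ_{j<i} ((v_i · u_j) / (u_j · u_j)) · u_j.

Step by step this gives:
  u_1 = (1, 2, 0)
  u_2 = (-14/5, 7/5, -2)
  u_3 = (-32/69, 16/69, 56/69)

Orthogonality check:
  u_2 · u_1 = 0 (should be 0)
  u_3 · u_1 = 0 (should be 0)
  u_3 · u_2 = 0 (should be 0)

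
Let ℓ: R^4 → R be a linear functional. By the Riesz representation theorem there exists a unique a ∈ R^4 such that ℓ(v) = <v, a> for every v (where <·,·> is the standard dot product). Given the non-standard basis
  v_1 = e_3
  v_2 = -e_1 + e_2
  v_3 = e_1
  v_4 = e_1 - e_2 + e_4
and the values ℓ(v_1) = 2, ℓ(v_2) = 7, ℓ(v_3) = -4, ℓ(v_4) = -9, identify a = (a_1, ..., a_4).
a = (-4, 3, 2, -2)

Write a = (a_1, ..., a_4) in the standard basis. For each basis vector v_i, ℓ(v_i) = <v_i, a> is a linear equation in the a_j's. Collect the n equations into a matrix system V a = ℓ, where row i of V is v_i (expressed in the standard basis). Since V is invertible (lower-triangular with 1s on the diagonal, up to permutation), solve by back-substitution:
  V =
[[0, 0, 1, 0],
 [-1, 1, 0, 0],
 [1, 0, 0, 0],
 [1, -1, 0, 1]]
  V a = (2, 7, -4, -9)
Solving gives a = (-4, 3, 2, -2).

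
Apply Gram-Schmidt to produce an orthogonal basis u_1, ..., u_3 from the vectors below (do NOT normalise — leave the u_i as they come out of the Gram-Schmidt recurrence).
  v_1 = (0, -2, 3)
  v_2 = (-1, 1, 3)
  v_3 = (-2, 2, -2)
Orthogonal basis:
  u_1 = (0, -2, 3)
  u_2 = (-1, 27/13, 18/13)
  u_3 = (-72/47, -24/47, -16/47)

Apply the Gram-Schmidt recurrence
  u_1 = v_1
  u_i = v_i − Σ_{j<i} ((v_i · u_j) / (u_j · u_j)) · u_j.

Step by step this gives:
  u_1 = (0, -2, 3)
  u_2 = (-1, 27/13, 18/13)
  u_3 = (-72/47, -24/47, -16/47)

Orthogonality check:
  u_2 · u_1 = 0 (should be 0)
  u_3 · u_1 = 0 (should be 0)
  u_3 · u_2 = 0 (should be 0)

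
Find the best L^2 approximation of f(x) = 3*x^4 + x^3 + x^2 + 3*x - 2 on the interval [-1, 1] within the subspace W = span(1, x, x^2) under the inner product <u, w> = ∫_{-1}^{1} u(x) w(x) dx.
g(x) = 25*x^2/7 + 18*x/5 - 79/35

The best approximation g ∈ W is the orthogonal projection of f onto W. Writing g = a_0 + a_1 x + a_2 x^2, the coefficients solve the normal equations G · a = b where
  G_{ij} = <φ_i, φ_j> and b_i = <f, φ_i>, with φ_0 = 1, φ_1 = x, φ_2 = x^2.
G =
  [2, 0, 2/3]
  [0, 2/3, 0]
  [2/3, 0, 2/5],
b = (-32/15, 12/5, -8/105).
Solving gives a_0 = -79/35, a_1 = 18/5, a_2 = 25/7, so
  g(x) = 25*x^2/7 + 18*x/5 - 79/35.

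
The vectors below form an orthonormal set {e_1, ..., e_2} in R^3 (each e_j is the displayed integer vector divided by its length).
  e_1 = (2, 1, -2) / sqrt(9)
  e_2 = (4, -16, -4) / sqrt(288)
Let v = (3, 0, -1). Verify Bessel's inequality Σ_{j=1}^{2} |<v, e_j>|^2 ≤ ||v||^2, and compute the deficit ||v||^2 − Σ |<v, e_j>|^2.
Σ |<v, e_j>|^2 = 8; ||v||^2 = 10; deficit = 2

Write each e_j = u_j / sqrt(<u_j, u_j>) where u_j is the displayed integer vector. Then <v, e_j> = <v, u_j> / sqrt(<u_j, u_j>), so |<v, e_j>|^2 = <v, u_j>^2 / <u_j, u_j>.
Coefficients: <v, e_1> = 8/sqrt(9), <v, e_2> = 16/sqrt(288).
Square and sum: Σ |<v, e_j>|^2 = 8.
Compute ||v||^2 = v·v = 10.
Deficit = 10 − 8 = 2 ≥ 0, confirming Bessel's inequality. (The deficit equals ||v − Σ <v,e_j> e_j||^2, the squared distance from v to span{e_j}.)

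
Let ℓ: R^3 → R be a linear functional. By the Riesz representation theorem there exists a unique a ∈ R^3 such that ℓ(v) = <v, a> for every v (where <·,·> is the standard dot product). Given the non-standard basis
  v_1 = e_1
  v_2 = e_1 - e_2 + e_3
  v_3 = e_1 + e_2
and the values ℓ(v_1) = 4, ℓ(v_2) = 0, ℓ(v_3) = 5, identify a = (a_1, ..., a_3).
a = (4, 1, -3)

Write a = (a_1, ..., a_3) in the standard basis. For each basis vector v_i, ℓ(v_i) = <v_i, a> is a linear equation in the a_j's. Collect the n equations into a matrix system V a = ℓ, where row i of V is v_i (expressed in the standard basis). Since V is invertible (lower-triangular with 1s on the diagonal, up to permutation), solve by back-substitution:
  V =
[[1, 0, 0],
 [1, -1, 1],
 [1, 1, 0]]
  V a = (4, 0, 5)
Solving gives a = (4, 1, -3).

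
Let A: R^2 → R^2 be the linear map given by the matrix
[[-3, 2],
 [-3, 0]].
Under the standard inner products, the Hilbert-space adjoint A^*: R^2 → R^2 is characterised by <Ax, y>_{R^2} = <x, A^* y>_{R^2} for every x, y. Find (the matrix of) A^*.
A^* = A^T =
[[-3, -3],
 [2, 0]]

For real matrices with standard dot products, the defining identity <Ax, y> = <x, A^* y> gives (Ax)^T y = x^T (A^*) y, i.e. x^T A^T y = x^T (A^*) y. Since this holds for all x, y, we must have A^* = A^T. Therefore
A^* =
[[-3, -3],
 [2, 0]].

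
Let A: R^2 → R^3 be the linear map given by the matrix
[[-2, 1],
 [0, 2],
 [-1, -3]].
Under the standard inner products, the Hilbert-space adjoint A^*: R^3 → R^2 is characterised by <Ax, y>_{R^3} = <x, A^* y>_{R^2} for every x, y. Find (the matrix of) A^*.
A^* = A^T =
[[-2, 0, -1],
 [1, 2, -3]]

For real matrices with standard dot products, the defining identity <Ax, y> = <x, A^* y> gives (Ax)^T y = x^T (A^*) y, i.e. x^T A^T y = x^T (A^*) y. Since this holds for all x, y, we must have A^* = A^T. Therefore
A^* =
[[-2, 0, -1],
 [1, 2, -3]].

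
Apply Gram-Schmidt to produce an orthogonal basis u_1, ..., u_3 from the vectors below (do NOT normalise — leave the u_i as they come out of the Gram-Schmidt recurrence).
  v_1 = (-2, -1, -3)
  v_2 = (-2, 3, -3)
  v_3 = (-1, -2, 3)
Orthogonal basis:
  u_1 = (-2, -1, -3)
  u_2 = (-4/7, 26/7, -6/7)
  u_3 = (-27/13, 0, 18/13)

Apply the Gram-Schmidt recurrence
  u_1 = v_1
  u_i = v_i − Σ_{j<i} ((v_i · u_j) / (u_j · u_j)) · u_j.

Step by step this gives:
  u_1 = (-2, -1, -3)
  u_2 = (-4/7, 26/7, -6/7)
  u_3 = (-27/13, 0, 18/13)

Orthogonality check:
  u_2 · u_1 = 0 (should be 0)
  u_3 · u_1 = 0 (should be 0)
  u_3 · u_2 = 0 (should be 0)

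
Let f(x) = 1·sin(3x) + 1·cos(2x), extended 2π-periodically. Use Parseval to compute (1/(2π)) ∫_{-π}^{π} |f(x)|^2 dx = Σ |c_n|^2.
Σ |c_n|^2 = 1

Expand |f|^2 and use orthogonality of {sin(nx), cos(mx)} on [-π, π]:
  ∫_{-π}^{π} sin(nx)^2 dx = π, ∫ cos(mx)^2 dx = π, and cross terms integrate to 0.
So ∫_{-π}^{π} f(x)^2 dx = 1^2 · π + 1^2 · π = (1 + 1)π.
Divide by 2π: (1 + 1)/2 = 1.
By Parseval, this equals Σ |c_n|^2.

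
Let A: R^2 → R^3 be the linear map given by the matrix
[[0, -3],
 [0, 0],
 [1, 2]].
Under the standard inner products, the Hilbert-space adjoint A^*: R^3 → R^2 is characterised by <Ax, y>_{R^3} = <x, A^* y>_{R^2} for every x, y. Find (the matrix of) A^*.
A^* = A^T =
[[0, 0, 1],
 [-3, 0, 2]]

For real matrices with standard dot products, the defining identity <Ax, y> = <x, A^* y> gives (Ax)^T y = x^T (A^*) y, i.e. x^T A^T y = x^T (A^*) y. Since this holds for all x, y, we must have A^* = A^T. Therefore
A^* =
[[0, 0, 1],
 [-3, 0, 2]].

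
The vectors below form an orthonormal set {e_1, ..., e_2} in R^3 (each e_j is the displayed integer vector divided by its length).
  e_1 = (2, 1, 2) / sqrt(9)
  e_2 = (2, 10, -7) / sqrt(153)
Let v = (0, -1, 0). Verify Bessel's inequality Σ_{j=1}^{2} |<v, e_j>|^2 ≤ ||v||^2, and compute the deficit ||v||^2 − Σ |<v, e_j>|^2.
Σ |<v, e_j>|^2 = 13/17; ||v||^2 = 1; deficit = 4/17

Write each e_j = u_j / sqrt(<u_j, u_j>) where u_j is the displayed integer vector. Then <v, e_j> = <v, u_j> / sqrt(<u_j, u_j>), so |<v, e_j>|^2 = <v, u_j>^2 / <u_j, u_j>.
Coefficients: <v, e_1> = -1/sqrt(9), <v, e_2> = -10/sqrt(153).
Square and sum: Σ |<v, e_j>|^2 = 13/17.
Compute ||v||^2 = v·v = 1.
Deficit = 1 − 13/17 = 4/17 ≥ 0, confirming Bessel's inequality. (The deficit equals ||v − Σ <v,e_j> e_j||^2, the squared distance from v to span{e_j}.)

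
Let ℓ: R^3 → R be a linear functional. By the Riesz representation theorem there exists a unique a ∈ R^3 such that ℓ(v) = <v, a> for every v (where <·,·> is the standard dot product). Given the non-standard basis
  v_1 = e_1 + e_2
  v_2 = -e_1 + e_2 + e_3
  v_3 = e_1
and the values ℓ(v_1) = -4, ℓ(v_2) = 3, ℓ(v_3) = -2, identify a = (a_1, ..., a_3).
a = (-2, -2, 3)

Write a = (a_1, ..., a_3) in the standard basis. For each basis vector v_i, ℓ(v_i) = <v_i, a> is a linear equation in the a_j's. Collect the n equations into a matrix system V a = ℓ, where row i of V is v_i (expressed in the standard basis). Since V is invertible (lower-triangular with 1s on the diagonal, up to permutation), solve by back-substitution:
  V =
[[1, 1, 0],
 [-1, 1, 1],
 [1, 0, 0]]
  V a = (-4, 3, -2)
Solving gives a = (-2, -2, 3).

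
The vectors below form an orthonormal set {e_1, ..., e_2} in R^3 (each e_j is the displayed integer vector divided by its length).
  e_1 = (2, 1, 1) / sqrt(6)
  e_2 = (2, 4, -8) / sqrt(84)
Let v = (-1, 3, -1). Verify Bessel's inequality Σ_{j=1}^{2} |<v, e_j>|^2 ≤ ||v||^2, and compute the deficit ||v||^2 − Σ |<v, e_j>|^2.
Σ |<v, e_j>|^2 = 27/7; ||v||^2 = 11; deficit = 50/7

Write each e_j = u_j / sqrt(<u_j, u_j>) where u_j is the displayed integer vector. Then <v, e_j> = <v, u_j> / sqrt(<u_j, u_j>), so |<v, e_j>|^2 = <v, u_j>^2 / <u_j, u_j>.
Coefficients: <v, e_1> = 0/sqrt(6), <v, e_2> = 18/sqrt(84).
Square and sum: Σ |<v, e_j>|^2 = 27/7.
Compute ||v||^2 = v·v = 11.
Deficit = 11 − 27/7 = 50/7 ≥ 0, confirming Bessel's inequality. (The deficit equals ||v − Σ <v,e_j> e_j||^2, the squared distance from v to span{e_j}.)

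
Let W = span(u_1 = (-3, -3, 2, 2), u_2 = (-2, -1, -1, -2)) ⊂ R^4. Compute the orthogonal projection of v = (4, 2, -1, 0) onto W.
proj_W(v) = (867/251, 693/251, -172/251, 2/251)

Set up U = [u_1 | ... | u_2] ∈ R^(4×2). The projector onto W = col(U) is P = U (U^T U)^(-1) U^T.
Compute U^T U =
  [26, 3]
  [3, 10],
and U^T v = (-20, -9).
Solve U^T U · c = U^T v for the coefficients: c = (-173/251, -174/251). The projection is proj_W(v) = U c.
Check: (v - proj_W(v)) · u_1 = 0  (should be 0).
Check: (v - proj_W(v)) · u_2 = 0  (should be 0).
Result: proj_W(v) = (867/251, 693/251, -172/251, 2/251).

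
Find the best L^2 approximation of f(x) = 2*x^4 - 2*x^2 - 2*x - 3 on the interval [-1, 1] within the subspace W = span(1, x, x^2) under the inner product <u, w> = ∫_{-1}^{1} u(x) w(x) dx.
g(x) = -2*x^2/7 - 2*x - 111/35

The best approximation g ∈ W is the orthogonal projection of f onto W. Writing g = a_0 + a_1 x + a_2 x^2, the coefficients solve the normal equations G · a = b where
  G_{ij} = <φ_i, φ_j> and b_i = <f, φ_i>, with φ_0 = 1, φ_1 = x, φ_2 = x^2.
G =
  [2, 0, 2/3]
  [0, 2/3, 0]
  [2/3, 0, 2/5],
b = (-98/15, -4/3, -78/35).
Solving gives a_0 = -111/35, a_1 = -2, a_2 = -2/7, so
  g(x) = -2*x^2/7 - 2*x - 111/35.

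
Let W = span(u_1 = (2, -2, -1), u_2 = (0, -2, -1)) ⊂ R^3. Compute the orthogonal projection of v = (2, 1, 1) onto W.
proj_W(v) = (2, 6/5, 3/5)

Set up U = [u_1 | ... | u_2] ∈ R^(3×2). The projector onto W = col(U) is P = U (U^T U)^(-1) U^T.
Compute U^T U =
  [9, 5]
  [5, 5],
and U^T v = (1, -3).
Solve U^T U · c = U^T v for the coefficients: c = (1, -8/5). The projection is proj_W(v) = U c.
Check: (v - proj_W(v)) · u_1 = 0  (should be 0).
Check: (v - proj_W(v)) · u_2 = 0  (should be 0).
Result: proj_W(v) = (2, 6/5, 3/5).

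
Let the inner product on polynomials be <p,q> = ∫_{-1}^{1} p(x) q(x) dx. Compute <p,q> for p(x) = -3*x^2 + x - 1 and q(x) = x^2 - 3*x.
<p,q> = -58/15

Expand the product: p(x)·q(x) = -3*x^4 + 10*x^3 - 4*x^2 + 3*x.
∫_{-1}^{1} of each monomial x^k gives [2/(k+1) if k even, 0 if k odd]. Integrating term-by-term (or equivalently evaluating the antiderivative F(x) = -3*x^5/5 + 5*x^4/2 - 4*x^3/3 + 3*x^2/2 at the endpoints):
  F(1) − F(−1) = 31/15 − (89/15) = -58/15.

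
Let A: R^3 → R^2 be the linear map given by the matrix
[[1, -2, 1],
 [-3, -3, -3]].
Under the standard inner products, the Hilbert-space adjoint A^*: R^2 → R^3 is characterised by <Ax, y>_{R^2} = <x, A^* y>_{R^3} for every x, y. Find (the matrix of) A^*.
A^* = A^T =
[[1, -3],
 [-2, -3],
 [1, -3]]

For real matrices with standard dot products, the defining identity <Ax, y> = <x, A^* y> gives (Ax)^T y = x^T (A^*) y, i.e. x^T A^T y = x^T (A^*) y. Since this holds for all x, y, we must have A^* = A^T. Therefore
A^* =
[[1, -3],
 [-2, -3],
 [1, -3]].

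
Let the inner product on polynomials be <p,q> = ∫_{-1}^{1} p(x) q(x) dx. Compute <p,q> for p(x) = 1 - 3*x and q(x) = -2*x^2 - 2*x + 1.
<p,q> = 14/3

Expand the product: p(x)·q(x) = 6*x^3 + 4*x^2 - 5*x + 1.
∫_{-1}^{1} of each monomial x^k gives [2/(k+1) if k even, 0 if k odd]. Integrating term-by-term (or equivalently evaluating the antiderivative F(x) = 3*x^4/2 + 4*x^3/3 - 5*x^2/2 + x at the endpoints):
  F(1) − F(−1) = 4/3 − (-10/3) = 14/3.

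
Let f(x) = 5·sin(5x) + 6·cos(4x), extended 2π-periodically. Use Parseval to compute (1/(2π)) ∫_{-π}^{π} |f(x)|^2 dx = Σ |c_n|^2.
Σ |c_n|^2 = 61/2

Expand |f|^2 and use orthogonality of {sin(nx), cos(mx)} on [-π, π]:
  ∫_{-π}^{π} sin(nx)^2 dx = π, ∫ cos(mx)^2 dx = π, and cross terms integrate to 0.
So ∫_{-π}^{π} f(x)^2 dx = 5^2 · π + 6^2 · π = (25 + 36)π.
Divide by 2π: (25 + 36)/2 = 61/2.
By Parseval, this equals Σ |c_n|^2.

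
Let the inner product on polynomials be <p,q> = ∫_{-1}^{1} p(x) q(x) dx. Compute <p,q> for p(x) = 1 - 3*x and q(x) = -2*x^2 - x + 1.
<p,q> = 8/3

Expand the product: p(x)·q(x) = 6*x^3 + x^2 - 4*x + 1.
∫_{-1}^{1} of each monomial x^k gives [2/(k+1) if k even, 0 if k odd]. Integrating term-by-term (or equivalently evaluating the antiderivative F(x) = 3*x^4/2 + x^3/3 - 2*x^2 + x at the endpoints):
  F(1) − F(−1) = 5/6 − (-11/6) = 8/3.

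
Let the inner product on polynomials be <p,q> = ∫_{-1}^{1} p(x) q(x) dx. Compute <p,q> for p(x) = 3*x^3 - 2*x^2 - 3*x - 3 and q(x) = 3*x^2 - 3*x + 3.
<p,q> = -28

Expand the product: p(x)·q(x) = 9*x^5 - 15*x^4 + 6*x^3 - 6*x^2 - 9.
∫_{-1}^{1} of each monomial x^k gives [2/(k+1) if k even, 0 if k odd]. Integrating term-by-term (or equivalently evaluating the antiderivative F(x) = 3*x^6/2 - 3*x^5 + 3*x^4/2 - 2*x^3 - 9*x at the endpoints):
  F(1) − F(−1) = -11 − (17) = -28.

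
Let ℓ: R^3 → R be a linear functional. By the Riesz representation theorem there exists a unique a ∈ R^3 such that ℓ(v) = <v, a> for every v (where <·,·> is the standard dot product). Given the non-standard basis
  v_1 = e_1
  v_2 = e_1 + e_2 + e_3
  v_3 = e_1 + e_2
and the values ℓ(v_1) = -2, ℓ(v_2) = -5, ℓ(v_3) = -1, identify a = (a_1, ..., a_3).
a = (-2, 1, -4)

Write a = (a_1, ..., a_3) in the standard basis. For each basis vector v_i, ℓ(v_i) = <v_i, a> is a linear equation in the a_j's. Collect the n equations into a matrix system V a = ℓ, where row i of V is v_i (expressed in the standard basis). Since V is invertible (lower-triangular with 1s on the diagonal, up to permutation), solve by back-substitution:
  V =
[[1, 0, 0],
 [1, 1, 1],
 [1, 1, 0]]
  V a = (-2, -5, -1)
Solving gives a = (-2, 1, -4).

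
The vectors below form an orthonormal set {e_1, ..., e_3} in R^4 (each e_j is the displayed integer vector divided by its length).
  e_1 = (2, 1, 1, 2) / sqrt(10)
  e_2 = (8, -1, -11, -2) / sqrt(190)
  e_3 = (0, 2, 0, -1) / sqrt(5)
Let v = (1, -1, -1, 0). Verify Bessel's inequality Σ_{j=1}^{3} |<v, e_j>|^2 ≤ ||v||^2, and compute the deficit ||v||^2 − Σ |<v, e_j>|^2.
Σ |<v, e_j>|^2 = 276/95; ||v||^2 = 3; deficit = 9/95

Write each e_j = u_j / sqrt(<u_j, u_j>) where u_j is the displayed integer vector. Then <v, e_j> = <v, u_j> / sqrt(<u_j, u_j>), so |<v, e_j>|^2 = <v, u_j>^2 / <u_j, u_j>.
Coefficients: <v, e_1> = 0/sqrt(10), <v, e_2> = 20/sqrt(190), <v, e_3> = -2/sqrt(5).
Square and sum: Σ |<v, e_j>|^2 = 276/95.
Compute ||v||^2 = v·v = 3.
Deficit = 3 − 276/95 = 9/95 ≥ 0, confirming Bessel's inequality. (The deficit equals ||v − Σ <v,e_j> e_j||^2, the squared distance from v to span{e_j}.)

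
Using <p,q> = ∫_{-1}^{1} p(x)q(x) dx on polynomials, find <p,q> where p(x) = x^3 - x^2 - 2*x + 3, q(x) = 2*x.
<p,q> = -28/15

Expand the product: p(x)·q(x) = 2*x^4 - 2*x^3 - 4*x^2 + 6*x.
∫_{-1}^{1} of each monomial x^k gives [2/(k+1) if k even, 0 if k odd]. Integrating term-by-term (or equivalently evaluating the antiderivative F(x) = 2*x^5/5 - x^4/2 - 4*x^3/3 + 3*x^2 at the endpoints):
  F(1) − F(−1) = 47/30 − (103/30) = -28/15.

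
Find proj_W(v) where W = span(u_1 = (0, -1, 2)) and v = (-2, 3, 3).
proj_W(v) = (0, -3/5, 6/5)

Set up U = [u_1 | ... | u_1] ∈ R^(3×1). The projector onto W = col(U) is P = U (U^T U)^(-1) U^T.
Compute U^T U =
  [5],
and U^T v = (3).
Solve U^T U · c = U^T v for the coefficients: c = (3/5). The projection is proj_W(v) = U c.
Check: (v - proj_W(v)) · u_1 = 0  (should be 0).
Result: proj_W(v) = (0, -3/5, 6/5).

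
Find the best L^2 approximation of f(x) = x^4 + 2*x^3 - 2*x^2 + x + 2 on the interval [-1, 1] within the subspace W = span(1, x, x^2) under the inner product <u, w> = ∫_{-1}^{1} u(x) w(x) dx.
g(x) = -8*x^2/7 + 11*x/5 + 67/35

The best approximation g ∈ W is the orthogonal projection of f onto W. Writing g = a_0 + a_1 x + a_2 x^2, the coefficients solve the normal equations G · a = b where
  G_{ij} = <φ_i, φ_j> and b_i = <f, φ_i>, with φ_0 = 1, φ_1 = x, φ_2 = x^2.
G =
  [2, 0, 2/3]
  [0, 2/3, 0]
  [2/3, 0, 2/5],
b = (46/15, 22/15, 86/105).
Solving gives a_0 = 67/35, a_1 = 11/5, a_2 = -8/7, so
  g(x) = -8*x^2/7 + 11*x/5 + 67/35.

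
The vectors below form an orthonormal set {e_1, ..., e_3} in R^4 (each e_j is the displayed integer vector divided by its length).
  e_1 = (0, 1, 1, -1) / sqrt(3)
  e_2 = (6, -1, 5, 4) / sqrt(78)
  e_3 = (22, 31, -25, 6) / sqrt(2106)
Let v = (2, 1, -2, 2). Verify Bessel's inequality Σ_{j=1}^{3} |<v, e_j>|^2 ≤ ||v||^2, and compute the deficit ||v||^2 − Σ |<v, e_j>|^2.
Σ |<v, e_j>|^2 = 1049/81; ||v||^2 = 13; deficit = 4/81

Write each e_j = u_j / sqrt(<u_j, u_j>) where u_j is the displayed integer vector. Then <v, e_j> = <v, u_j> / sqrt(<u_j, u_j>), so |<v, e_j>|^2 = <v, u_j>^2 / <u_j, u_j>.
Coefficients: <v, e_1> = -3/sqrt(3), <v, e_2> = 9/sqrt(78), <v, e_3> = 137/sqrt(2106).
Square and sum: Σ |<v, e_j>|^2 = 1049/81.
Compute ||v||^2 = v·v = 13.
Deficit = 13 − 1049/81 = 4/81 ≥ 0, confirming Bessel's inequality. (The deficit equals ||v − Σ <v,e_j> e_j||^2, the squared distance from v to span{e_j}.)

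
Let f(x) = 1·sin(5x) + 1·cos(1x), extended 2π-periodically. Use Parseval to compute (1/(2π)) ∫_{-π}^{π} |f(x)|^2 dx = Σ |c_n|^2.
Σ |c_n|^2 = 1

Expand |f|^2 and use orthogonality of {sin(nx), cos(mx)} on [-π, π]:
  ∫_{-π}^{π} sin(nx)^2 dx = π, ∫ cos(mx)^2 dx = π, and cross terms integrate to 0.
So ∫_{-π}^{π} f(x)^2 dx = 1^2 · π + 1^2 · π = (1 + 1)π.
Divide by 2π: (1 + 1)/2 = 1.
By Parseval, this equals Σ |c_n|^2.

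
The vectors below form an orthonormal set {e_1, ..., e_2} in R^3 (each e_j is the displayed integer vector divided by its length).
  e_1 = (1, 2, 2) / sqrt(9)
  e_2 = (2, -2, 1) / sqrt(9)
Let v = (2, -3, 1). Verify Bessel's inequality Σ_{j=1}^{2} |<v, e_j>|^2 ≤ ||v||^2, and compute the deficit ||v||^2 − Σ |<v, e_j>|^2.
Σ |<v, e_j>|^2 = 125/9; ||v||^2 = 14; deficit = 1/9

Write each e_j = u_j / sqrt(<u_j, u_j>) where u_j is the displayed integer vector. Then <v, e_j> = <v, u_j> / sqrt(<u_j, u_j>), so |<v, e_j>|^2 = <v, u_j>^2 / <u_j, u_j>.
Coefficients: <v, e_1> = -2/sqrt(9), <v, e_2> = 11/sqrt(9).
Square and sum: Σ |<v, e_j>|^2 = 125/9.
Compute ||v||^2 = v·v = 14.
Deficit = 14 − 125/9 = 1/9 ≥ 0, confirming Bessel's inequality. (The deficit equals ||v − Σ <v,e_j> e_j||^2, the squared distance from v to span{e_j}.)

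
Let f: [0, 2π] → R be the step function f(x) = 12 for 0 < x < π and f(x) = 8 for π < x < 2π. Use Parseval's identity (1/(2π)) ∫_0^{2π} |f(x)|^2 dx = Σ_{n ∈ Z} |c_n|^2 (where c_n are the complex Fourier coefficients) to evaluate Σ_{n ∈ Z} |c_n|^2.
Σ |c_n|^2 = 104

Parseval equates the L^2 energy of f (normalised by 1/(2π)) with the ℓ^2 sum of its Fourier coefficients: (1/(2π)) ∫_0^{2π} |f|^2 = Σ |c_n|^2.
Compute the left side: (1/(2π)) [∫_0^π 12^2 dx + ∫_π^{2π} 8^2 dx] = (1/(2π)) · (144π + 64π) = (144 + 64)/2 = 104.
So Σ_{n ∈ Z} |c_n|^2 = 104.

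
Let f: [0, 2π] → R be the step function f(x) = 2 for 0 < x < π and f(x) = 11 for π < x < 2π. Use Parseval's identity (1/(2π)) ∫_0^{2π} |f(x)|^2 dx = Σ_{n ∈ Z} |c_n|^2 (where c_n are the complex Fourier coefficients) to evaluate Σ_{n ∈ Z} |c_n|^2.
Σ |c_n|^2 = 125/2

Parseval equates the L^2 energy of f (normalised by 1/(2π)) with the ℓ^2 sum of its Fourier coefficients: (1/(2π)) ∫_0^{2π} |f|^2 = Σ |c_n|^2.
Compute the left side: (1/(2π)) [∫_0^π 2^2 dx + ∫_π^{2π} 11^2 dx] = (1/(2π)) · (4π + 121π) = (4 + 121)/2 = 125/2.
So Σ_{n ∈ Z} |c_n|^2 = 125/2.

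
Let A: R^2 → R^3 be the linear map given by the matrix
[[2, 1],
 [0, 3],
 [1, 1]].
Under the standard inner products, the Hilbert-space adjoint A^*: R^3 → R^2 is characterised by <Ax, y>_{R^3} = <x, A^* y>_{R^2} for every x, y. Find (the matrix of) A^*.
A^* = A^T =
[[2, 0, 1],
 [1, 3, 1]]

For real matrices with standard dot products, the defining identity <Ax, y> = <x, A^* y> gives (Ax)^T y = x^T (A^*) y, i.e. x^T A^T y = x^T (A^*) y. Since this holds for all x, y, we must have A^* = A^T. Therefore
A^* =
[[2, 0, 1],
 [1, 3, 1]].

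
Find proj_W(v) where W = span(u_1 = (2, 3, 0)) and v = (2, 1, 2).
proj_W(v) = (14/13, 21/13, 0)

Set up U = [u_1 | ... | u_1] ∈ R^(3×1). The projector onto W = col(U) is P = U (U^T U)^(-1) U^T.
Compute U^T U =
  [13],
and U^T v = (7).
Solve U^T U · c = U^T v for the coefficients: c = (7/13). The projection is proj_W(v) = U c.
Check: (v - proj_W(v)) · u_1 = 0  (should be 0).
Result: proj_W(v) = (14/13, 21/13, 0).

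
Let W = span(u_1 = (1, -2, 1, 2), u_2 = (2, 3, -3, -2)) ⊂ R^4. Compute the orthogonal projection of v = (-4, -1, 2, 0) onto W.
proj_W(v) = (-527/139, -136/139, 323/139, -34/139)

Set up U = [u_1 | ... | u_2] ∈ R^(4×2). The projector onto W = col(U) is P = U (U^T U)^(-1) U^T.
Compute U^T U =
  [10, -11]
  [-11, 26],
and U^T v = (0, -17).
Solve U^T U · c = U^T v for the coefficients: c = (-187/139, -170/139). The projection is proj_W(v) = U c.
Check: (v - proj_W(v)) · u_1 = 0  (should be 0).
Check: (v - proj_W(v)) · u_2 = 0  (should be 0).
Result: proj_W(v) = (-527/139, -136/139, 323/139, -34/139).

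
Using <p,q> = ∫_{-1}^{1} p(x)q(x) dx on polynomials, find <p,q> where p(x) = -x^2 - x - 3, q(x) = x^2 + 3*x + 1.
<p,q> = -166/15

Expand the product: p(x)·q(x) = -x^4 - 4*x^3 - 7*x^2 - 10*x - 3.
∫_{-1}^{1} of each monomial x^k gives [2/(k+1) if k even, 0 if k odd]. Integrating term-by-term (or equivalently evaluating the antiderivative F(x) = -x^5/5 - x^4 - 7*x^3/3 - 5*x^2 - 3*x at the endpoints):
  F(1) − F(−1) = -173/15 − (-7/15) = -166/15.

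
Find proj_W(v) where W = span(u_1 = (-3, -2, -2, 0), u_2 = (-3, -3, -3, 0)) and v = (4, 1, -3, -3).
proj_W(v) = (4, -1, -1, 0)

Set up U = [u_1 | ... | u_2] ∈ R^(4×2). The projector onto W = col(U) is P = U (U^T U)^(-1) U^T.
Compute U^T U =
  [17, 21]
  [21, 27],
and U^T v = (-8, -6).
Solve U^T U · c = U^T v for the coefficients: c = (-5, 11/3). The projection is proj_W(v) = U c.
Check: (v - proj_W(v)) · u_1 = 0  (should be 0).
Check: (v - proj_W(v)) · u_2 = 0  (should be 0).
Result: proj_W(v) = (4, -1, -1, 0).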